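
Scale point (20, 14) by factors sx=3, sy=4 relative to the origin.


Scaling: (x*sx, y*sy) = (20*3, 14*4) = (60, 56)

(60, 56)


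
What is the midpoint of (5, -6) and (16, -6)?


Midpoint = ((5+16)/2, (-6+-6)/2) = (10.5, -6)

(10.5, -6)


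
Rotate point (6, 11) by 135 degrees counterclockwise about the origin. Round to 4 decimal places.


x' = 6*cos(135) - 11*sin(135) = -12.0208
y' = 6*sin(135) + 11*cos(135) = -3.5355

(-12.0208, -3.5355)


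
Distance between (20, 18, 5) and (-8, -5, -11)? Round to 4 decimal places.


d = sqrt((-8-20)^2 + (-5-18)^2 + (-11-5)^2) = 39.6106

39.6106


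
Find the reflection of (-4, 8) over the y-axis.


Reflection across y-axis: (x, y) -> (-x, y)
(-4, 8) -> (4, 8)

(4, 8)


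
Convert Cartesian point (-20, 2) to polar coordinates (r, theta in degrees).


r = sqrt((-20)^2 + 2^2) = 20.0998
theta = atan2(2, -20) = 174.2894 degrees

r = 20.0998, theta = 174.2894 degrees


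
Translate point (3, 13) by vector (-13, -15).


Translation: (x+dx, y+dy) = (3+-13, 13+-15) = (-10, -2)

(-10, -2)


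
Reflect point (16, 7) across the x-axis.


Reflection across x-axis: (x, y) -> (x, -y)
(16, 7) -> (16, -7)

(16, -7)


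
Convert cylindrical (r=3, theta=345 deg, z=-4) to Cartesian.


x = 3 * cos(345) = 2.8978
y = 3 * sin(345) = -0.7765
z = -4

(2.8978, -0.7765, -4)


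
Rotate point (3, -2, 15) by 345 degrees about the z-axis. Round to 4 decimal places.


x' = 3*cos(345) - -2*sin(345) = 2.3801
y' = 3*sin(345) + -2*cos(345) = -2.7083
z' = 15

(2.3801, -2.7083, 15)


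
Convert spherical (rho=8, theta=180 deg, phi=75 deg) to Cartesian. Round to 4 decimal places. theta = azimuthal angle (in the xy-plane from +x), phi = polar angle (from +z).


x = 8 * sin(75) * cos(180) = -7.7274
y = 8 * sin(75) * sin(180) = 0
z = 8 * cos(75) = 2.0706

(-7.7274, 0, 2.0706)


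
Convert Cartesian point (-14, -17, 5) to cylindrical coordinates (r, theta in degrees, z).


r = sqrt((-14)^2 + (-17)^2) = 22.0227
theta = atan2(-17, -14) = 230.5275 deg
z = 5

r = 22.0227, theta = 230.5275 deg, z = 5


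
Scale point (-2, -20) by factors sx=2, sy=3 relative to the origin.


Scaling: (x*sx, y*sy) = (-2*2, -20*3) = (-4, -60)

(-4, -60)


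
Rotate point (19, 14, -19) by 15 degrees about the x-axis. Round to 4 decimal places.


x' = 19
y' = 14*cos(15) - -19*sin(15) = 18.4405
z' = 14*sin(15) + -19*cos(15) = -14.7291

(19, 18.4405, -14.7291)


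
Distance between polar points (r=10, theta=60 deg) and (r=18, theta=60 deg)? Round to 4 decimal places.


d = sqrt(r1^2 + r2^2 - 2*r1*r2*cos(t2-t1))
d = sqrt(10^2 + 18^2 - 2*10*18*cos(60-60)) = 8

8


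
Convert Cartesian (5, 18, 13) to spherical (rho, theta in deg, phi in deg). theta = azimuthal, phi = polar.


rho = sqrt(5^2 + 18^2 + 13^2) = 22.7596
theta = atan2(18, 5) = 74.4759 deg
phi = acos(13/22.7596) = 55.1669 deg

rho = 22.7596, theta = 74.4759 deg, phi = 55.1669 deg


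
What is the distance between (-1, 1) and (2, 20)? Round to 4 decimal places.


d = sqrt((2--1)^2 + (20-1)^2) = 19.2354

19.2354


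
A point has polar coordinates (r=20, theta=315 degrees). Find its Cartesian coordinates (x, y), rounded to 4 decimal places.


x = 20 * cos(315) = 14.1421
y = 20 * sin(315) = -14.1421

(14.1421, -14.1421)


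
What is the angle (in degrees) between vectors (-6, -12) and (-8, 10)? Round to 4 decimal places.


dot = -6*-8 + -12*10 = -72
|u| = 13.4164, |v| = 12.8062
cos(angle) = -0.4191
angle = 114.7751 degrees

114.7751 degrees


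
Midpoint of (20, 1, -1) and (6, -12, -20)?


Midpoint = ((20+6)/2, (1+-12)/2, (-1+-20)/2) = (13, -5.5, -10.5)

(13, -5.5, -10.5)


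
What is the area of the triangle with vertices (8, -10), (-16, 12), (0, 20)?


Area = |x1(y2-y3) + x2(y3-y1) + x3(y1-y2)| / 2
= |8*(12-20) + -16*(20--10) + 0*(-10-12)| / 2
= 272

272


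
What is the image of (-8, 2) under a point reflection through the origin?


Reflection through origin: (x, y) -> (-x, -y)
(-8, 2) -> (8, -2)

(8, -2)


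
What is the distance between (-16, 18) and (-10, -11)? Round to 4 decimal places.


d = sqrt((-10--16)^2 + (-11-18)^2) = 29.6142

29.6142


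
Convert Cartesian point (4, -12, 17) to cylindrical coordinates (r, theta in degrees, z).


r = sqrt(4^2 + (-12)^2) = 12.6491
theta = atan2(-12, 4) = 288.4349 deg
z = 17

r = 12.6491, theta = 288.4349 deg, z = 17


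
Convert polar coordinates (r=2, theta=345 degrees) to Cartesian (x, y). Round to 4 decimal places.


x = 2 * cos(345) = 1.9319
y = 2 * sin(345) = -0.5176

(1.9319, -0.5176)


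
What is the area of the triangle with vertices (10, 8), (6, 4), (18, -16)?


Area = |x1(y2-y3) + x2(y3-y1) + x3(y1-y2)| / 2
= |10*(4--16) + 6*(-16-8) + 18*(8-4)| / 2
= 64

64


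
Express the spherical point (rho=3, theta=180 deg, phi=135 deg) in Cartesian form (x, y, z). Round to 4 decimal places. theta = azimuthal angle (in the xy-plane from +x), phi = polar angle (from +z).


x = 3 * sin(135) * cos(180) = -2.1213
y = 3 * sin(135) * sin(180) = 0
z = 3 * cos(135) = -2.1213

(-2.1213, 0, -2.1213)


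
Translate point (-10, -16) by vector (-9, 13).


Translation: (x+dx, y+dy) = (-10+-9, -16+13) = (-19, -3)

(-19, -3)


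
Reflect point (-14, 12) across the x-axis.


Reflection across x-axis: (x, y) -> (x, -y)
(-14, 12) -> (-14, -12)

(-14, -12)


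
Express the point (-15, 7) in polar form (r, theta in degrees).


r = sqrt((-15)^2 + 7^2) = 16.5529
theta = atan2(7, -15) = 154.9831 degrees

r = 16.5529, theta = 154.9831 degrees


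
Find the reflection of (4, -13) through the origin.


Reflection through origin: (x, y) -> (-x, -y)
(4, -13) -> (-4, 13)

(-4, 13)


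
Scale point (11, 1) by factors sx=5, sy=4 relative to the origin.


Scaling: (x*sx, y*sy) = (11*5, 1*4) = (55, 4)

(55, 4)


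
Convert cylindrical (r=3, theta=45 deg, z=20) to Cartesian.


x = 3 * cos(45) = 2.1213
y = 3 * sin(45) = 2.1213
z = 20

(2.1213, 2.1213, 20)


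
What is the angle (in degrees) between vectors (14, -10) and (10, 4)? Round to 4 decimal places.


dot = 14*10 + -10*4 = 100
|u| = 17.2047, |v| = 10.7703
cos(angle) = 0.5397
angle = 57.3391 degrees

57.3391 degrees


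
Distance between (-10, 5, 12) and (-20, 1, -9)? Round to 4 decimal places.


d = sqrt((-20--10)^2 + (1-5)^2 + (-9-12)^2) = 23.6008

23.6008


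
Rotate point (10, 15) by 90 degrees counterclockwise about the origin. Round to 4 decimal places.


x' = 10*cos(90) - 15*sin(90) = -15
y' = 10*sin(90) + 15*cos(90) = 10

(-15, 10)


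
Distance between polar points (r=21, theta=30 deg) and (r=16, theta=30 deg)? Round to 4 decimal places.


d = sqrt(r1^2 + r2^2 - 2*r1*r2*cos(t2-t1))
d = sqrt(21^2 + 16^2 - 2*21*16*cos(30-30)) = 5

5


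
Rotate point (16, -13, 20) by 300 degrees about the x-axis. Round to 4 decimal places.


x' = 16
y' = -13*cos(300) - 20*sin(300) = 10.8205
z' = -13*sin(300) + 20*cos(300) = 21.2583

(16, 10.8205, 21.2583)


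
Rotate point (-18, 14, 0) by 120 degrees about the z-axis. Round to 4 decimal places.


x' = -18*cos(120) - 14*sin(120) = -3.1244
y' = -18*sin(120) + 14*cos(120) = -22.5885
z' = 0

(-3.1244, -22.5885, 0)


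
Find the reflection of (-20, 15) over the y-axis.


Reflection across y-axis: (x, y) -> (-x, y)
(-20, 15) -> (20, 15)

(20, 15)


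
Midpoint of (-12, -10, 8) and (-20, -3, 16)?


Midpoint = ((-12+-20)/2, (-10+-3)/2, (8+16)/2) = (-16, -6.5, 12)

(-16, -6.5, 12)


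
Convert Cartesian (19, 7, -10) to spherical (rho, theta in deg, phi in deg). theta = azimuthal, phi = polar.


rho = sqrt(19^2 + 7^2 + (-10)^2) = 22.5832
theta = atan2(7, 19) = 20.2249 deg
phi = acos(-10/22.5832) = 116.2831 deg

rho = 22.5832, theta = 20.2249 deg, phi = 116.2831 deg


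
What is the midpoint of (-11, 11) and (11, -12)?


Midpoint = ((-11+11)/2, (11+-12)/2) = (0, -0.5)

(0, -0.5)


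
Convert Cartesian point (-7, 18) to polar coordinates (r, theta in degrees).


r = sqrt((-7)^2 + 18^2) = 19.3132
theta = atan2(18, -7) = 111.2505 degrees

r = 19.3132, theta = 111.2505 degrees


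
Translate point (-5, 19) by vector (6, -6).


Translation: (x+dx, y+dy) = (-5+6, 19+-6) = (1, 13)

(1, 13)


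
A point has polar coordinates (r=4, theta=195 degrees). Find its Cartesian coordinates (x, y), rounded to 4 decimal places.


x = 4 * cos(195) = -3.8637
y = 4 * sin(195) = -1.0353

(-3.8637, -1.0353)


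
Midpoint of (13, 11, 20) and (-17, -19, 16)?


Midpoint = ((13+-17)/2, (11+-19)/2, (20+16)/2) = (-2, -4, 18)

(-2, -4, 18)


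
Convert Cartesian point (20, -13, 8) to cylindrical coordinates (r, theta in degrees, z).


r = sqrt(20^2 + (-13)^2) = 23.8537
theta = atan2(-13, 20) = 326.9761 deg
z = 8

r = 23.8537, theta = 326.9761 deg, z = 8


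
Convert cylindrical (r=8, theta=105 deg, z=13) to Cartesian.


x = 8 * cos(105) = -2.0706
y = 8 * sin(105) = 7.7274
z = 13

(-2.0706, 7.7274, 13)


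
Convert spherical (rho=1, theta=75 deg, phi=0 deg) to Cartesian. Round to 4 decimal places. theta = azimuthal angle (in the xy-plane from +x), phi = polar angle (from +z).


x = 1 * sin(0) * cos(75) = 0
y = 1 * sin(0) * sin(75) = 0
z = 1 * cos(0) = 1

(0, 0, 1)


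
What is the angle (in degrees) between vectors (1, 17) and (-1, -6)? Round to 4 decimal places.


dot = 1*-1 + 17*-6 = -103
|u| = 17.0294, |v| = 6.0828
cos(angle) = -0.9943
angle = 173.9041 degrees

173.9041 degrees


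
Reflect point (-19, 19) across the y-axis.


Reflection across y-axis: (x, y) -> (-x, y)
(-19, 19) -> (19, 19)

(19, 19)


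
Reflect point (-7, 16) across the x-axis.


Reflection across x-axis: (x, y) -> (x, -y)
(-7, 16) -> (-7, -16)

(-7, -16)


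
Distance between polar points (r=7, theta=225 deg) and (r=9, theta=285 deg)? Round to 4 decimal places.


d = sqrt(r1^2 + r2^2 - 2*r1*r2*cos(t2-t1))
d = sqrt(7^2 + 9^2 - 2*7*9*cos(285-225)) = 8.1854

8.1854


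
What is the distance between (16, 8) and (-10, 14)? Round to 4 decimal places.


d = sqrt((-10-16)^2 + (14-8)^2) = 26.6833

26.6833


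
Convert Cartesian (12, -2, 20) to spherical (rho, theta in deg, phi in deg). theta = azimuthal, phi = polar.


rho = sqrt(12^2 + (-2)^2 + 20^2) = 23.4094
theta = atan2(-2, 12) = 350.5377 deg
phi = acos(20/23.4094) = 31.3112 deg

rho = 23.4094, theta = 350.5377 deg, phi = 31.3112 deg


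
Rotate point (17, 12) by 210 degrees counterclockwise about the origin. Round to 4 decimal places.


x' = 17*cos(210) - 12*sin(210) = -8.7224
y' = 17*sin(210) + 12*cos(210) = -18.8923

(-8.7224, -18.8923)


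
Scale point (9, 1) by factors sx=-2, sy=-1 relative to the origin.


Scaling: (x*sx, y*sy) = (9*-2, 1*-1) = (-18, -1)

(-18, -1)


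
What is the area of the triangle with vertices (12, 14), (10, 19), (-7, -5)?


Area = |x1(y2-y3) + x2(y3-y1) + x3(y1-y2)| / 2
= |12*(19--5) + 10*(-5-14) + -7*(14-19)| / 2
= 66.5

66.5


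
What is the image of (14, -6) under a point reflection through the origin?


Reflection through origin: (x, y) -> (-x, -y)
(14, -6) -> (-14, 6)

(-14, 6)


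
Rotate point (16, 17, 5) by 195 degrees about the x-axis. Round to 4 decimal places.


x' = 16
y' = 17*cos(195) - 5*sin(195) = -15.1266
z' = 17*sin(195) + 5*cos(195) = -9.2296

(16, -15.1266, -9.2296)


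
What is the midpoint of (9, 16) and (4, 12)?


Midpoint = ((9+4)/2, (16+12)/2) = (6.5, 14)

(6.5, 14)


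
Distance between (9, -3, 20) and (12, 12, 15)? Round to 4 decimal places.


d = sqrt((12-9)^2 + (12--3)^2 + (15-20)^2) = 16.0935

16.0935


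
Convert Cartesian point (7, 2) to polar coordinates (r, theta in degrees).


r = sqrt(7^2 + 2^2) = 7.2801
theta = atan2(2, 7) = 15.9454 degrees

r = 7.2801, theta = 15.9454 degrees


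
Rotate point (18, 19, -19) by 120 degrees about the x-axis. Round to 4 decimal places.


x' = 18
y' = 19*cos(120) - -19*sin(120) = 6.9545
z' = 19*sin(120) + -19*cos(120) = 25.9545

(18, 6.9545, 25.9545)


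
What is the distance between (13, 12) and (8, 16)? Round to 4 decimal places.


d = sqrt((8-13)^2 + (16-12)^2) = 6.4031

6.4031


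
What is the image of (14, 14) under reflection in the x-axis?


Reflection across x-axis: (x, y) -> (x, -y)
(14, 14) -> (14, -14)

(14, -14)


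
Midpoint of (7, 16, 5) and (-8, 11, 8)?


Midpoint = ((7+-8)/2, (16+11)/2, (5+8)/2) = (-0.5, 13.5, 6.5)

(-0.5, 13.5, 6.5)


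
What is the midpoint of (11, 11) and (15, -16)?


Midpoint = ((11+15)/2, (11+-16)/2) = (13, -2.5)

(13, -2.5)


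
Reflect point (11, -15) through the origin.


Reflection through origin: (x, y) -> (-x, -y)
(11, -15) -> (-11, 15)

(-11, 15)


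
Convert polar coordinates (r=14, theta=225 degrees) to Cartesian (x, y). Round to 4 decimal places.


x = 14 * cos(225) = -9.8995
y = 14 * sin(225) = -9.8995

(-9.8995, -9.8995)


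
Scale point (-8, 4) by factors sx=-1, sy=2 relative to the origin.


Scaling: (x*sx, y*sy) = (-8*-1, 4*2) = (8, 8)

(8, 8)


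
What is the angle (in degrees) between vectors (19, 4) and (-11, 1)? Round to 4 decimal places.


dot = 19*-11 + 4*1 = -205
|u| = 19.4165, |v| = 11.0454
cos(angle) = -0.9559
angle = 162.9169 degrees

162.9169 degrees


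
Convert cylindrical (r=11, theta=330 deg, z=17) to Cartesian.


x = 11 * cos(330) = 9.5263
y = 11 * sin(330) = -5.5
z = 17

(9.5263, -5.5, 17)


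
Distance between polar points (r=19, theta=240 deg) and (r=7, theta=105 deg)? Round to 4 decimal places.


d = sqrt(r1^2 + r2^2 - 2*r1*r2*cos(t2-t1))
d = sqrt(19^2 + 7^2 - 2*19*7*cos(105-240)) = 24.4559

24.4559


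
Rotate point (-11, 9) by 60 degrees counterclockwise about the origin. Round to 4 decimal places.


x' = -11*cos(60) - 9*sin(60) = -13.2942
y' = -11*sin(60) + 9*cos(60) = -5.0263

(-13.2942, -5.0263)


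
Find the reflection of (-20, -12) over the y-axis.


Reflection across y-axis: (x, y) -> (-x, y)
(-20, -12) -> (20, -12)

(20, -12)


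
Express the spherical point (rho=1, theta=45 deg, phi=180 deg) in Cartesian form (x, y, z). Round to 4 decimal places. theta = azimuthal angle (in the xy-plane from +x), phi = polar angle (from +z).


x = 1 * sin(180) * cos(45) = 0
y = 1 * sin(180) * sin(45) = 0
z = 1 * cos(180) = -1

(0, 0, -1)


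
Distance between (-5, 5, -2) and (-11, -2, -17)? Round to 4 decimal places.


d = sqrt((-11--5)^2 + (-2-5)^2 + (-17--2)^2) = 17.6068

17.6068


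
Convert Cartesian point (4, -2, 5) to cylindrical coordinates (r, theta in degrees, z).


r = sqrt(4^2 + (-2)^2) = 4.4721
theta = atan2(-2, 4) = 333.4349 deg
z = 5

r = 4.4721, theta = 333.4349 deg, z = 5


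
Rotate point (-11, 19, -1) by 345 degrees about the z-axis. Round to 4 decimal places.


x' = -11*cos(345) - 19*sin(345) = -5.7076
y' = -11*sin(345) + 19*cos(345) = 21.1996
z' = -1

(-5.7076, 21.1996, -1)


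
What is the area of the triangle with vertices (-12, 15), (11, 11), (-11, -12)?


Area = |x1(y2-y3) + x2(y3-y1) + x3(y1-y2)| / 2
= |-12*(11--12) + 11*(-12-15) + -11*(15-11)| / 2
= 308.5

308.5


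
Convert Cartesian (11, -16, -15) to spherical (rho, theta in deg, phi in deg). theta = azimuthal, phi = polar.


rho = sqrt(11^2 + (-16)^2 + (-15)^2) = 24.5357
theta = atan2(-16, 11) = 304.5085 deg
phi = acos(-15/24.5357) = 127.6875 deg

rho = 24.5357, theta = 304.5085 deg, phi = 127.6875 deg


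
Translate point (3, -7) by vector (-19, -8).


Translation: (x+dx, y+dy) = (3+-19, -7+-8) = (-16, -15)

(-16, -15)


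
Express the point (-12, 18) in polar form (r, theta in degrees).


r = sqrt((-12)^2 + 18^2) = 21.6333
theta = atan2(18, -12) = 123.6901 degrees

r = 21.6333, theta = 123.6901 degrees


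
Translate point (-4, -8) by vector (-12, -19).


Translation: (x+dx, y+dy) = (-4+-12, -8+-19) = (-16, -27)

(-16, -27)


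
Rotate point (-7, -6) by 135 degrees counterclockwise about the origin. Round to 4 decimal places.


x' = -7*cos(135) - -6*sin(135) = 9.1924
y' = -7*sin(135) + -6*cos(135) = -0.7071

(9.1924, -0.7071)


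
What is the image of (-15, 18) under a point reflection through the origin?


Reflection through origin: (x, y) -> (-x, -y)
(-15, 18) -> (15, -18)

(15, -18)


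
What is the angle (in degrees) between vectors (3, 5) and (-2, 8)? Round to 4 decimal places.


dot = 3*-2 + 5*8 = 34
|u| = 5.831, |v| = 8.2462
cos(angle) = 0.7071
angle = 45 degrees

45 degrees


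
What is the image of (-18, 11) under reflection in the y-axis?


Reflection across y-axis: (x, y) -> (-x, y)
(-18, 11) -> (18, 11)

(18, 11)


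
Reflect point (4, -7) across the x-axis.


Reflection across x-axis: (x, y) -> (x, -y)
(4, -7) -> (4, 7)

(4, 7)


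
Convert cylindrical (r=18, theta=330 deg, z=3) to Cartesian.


x = 18 * cos(330) = 15.5885
y = 18 * sin(330) = -9
z = 3

(15.5885, -9, 3)


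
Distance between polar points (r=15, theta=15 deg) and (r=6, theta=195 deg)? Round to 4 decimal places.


d = sqrt(r1^2 + r2^2 - 2*r1*r2*cos(t2-t1))
d = sqrt(15^2 + 6^2 - 2*15*6*cos(195-15)) = 21

21


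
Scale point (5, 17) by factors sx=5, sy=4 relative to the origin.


Scaling: (x*sx, y*sy) = (5*5, 17*4) = (25, 68)

(25, 68)


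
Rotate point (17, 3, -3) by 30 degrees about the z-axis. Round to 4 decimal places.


x' = 17*cos(30) - 3*sin(30) = 13.2224
y' = 17*sin(30) + 3*cos(30) = 11.0981
z' = -3

(13.2224, 11.0981, -3)


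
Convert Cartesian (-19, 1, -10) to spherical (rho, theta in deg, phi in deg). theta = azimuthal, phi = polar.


rho = sqrt((-19)^2 + 1^2 + (-10)^2) = 21.4942
theta = atan2(1, -19) = 176.9872 deg
phi = acos(-10/21.4942) = 117.7259 deg

rho = 21.4942, theta = 176.9872 deg, phi = 117.7259 deg


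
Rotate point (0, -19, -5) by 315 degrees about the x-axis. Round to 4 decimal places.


x' = 0
y' = -19*cos(315) - -5*sin(315) = -16.9706
z' = -19*sin(315) + -5*cos(315) = 9.8995

(0, -16.9706, 9.8995)


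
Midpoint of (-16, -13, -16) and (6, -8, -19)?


Midpoint = ((-16+6)/2, (-13+-8)/2, (-16+-19)/2) = (-5, -10.5, -17.5)

(-5, -10.5, -17.5)


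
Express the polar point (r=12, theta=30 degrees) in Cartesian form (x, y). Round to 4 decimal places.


x = 12 * cos(30) = 10.3923
y = 12 * sin(30) = 6

(10.3923, 6)


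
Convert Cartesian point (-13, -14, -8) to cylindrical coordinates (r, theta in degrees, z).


r = sqrt((-13)^2 + (-14)^2) = 19.105
theta = atan2(-14, -13) = 227.1211 deg
z = -8

r = 19.105, theta = 227.1211 deg, z = -8


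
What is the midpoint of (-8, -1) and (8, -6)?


Midpoint = ((-8+8)/2, (-1+-6)/2) = (0, -3.5)

(0, -3.5)


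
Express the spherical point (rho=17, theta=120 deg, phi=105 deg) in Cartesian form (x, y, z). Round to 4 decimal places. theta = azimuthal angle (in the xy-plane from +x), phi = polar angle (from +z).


x = 17 * sin(105) * cos(120) = -8.2104
y = 17 * sin(105) * sin(120) = 14.2208
z = 17 * cos(105) = -4.3999

(-8.2104, 14.2208, -4.3999)


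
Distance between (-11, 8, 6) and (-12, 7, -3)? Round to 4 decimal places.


d = sqrt((-12--11)^2 + (7-8)^2 + (-3-6)^2) = 9.1104

9.1104


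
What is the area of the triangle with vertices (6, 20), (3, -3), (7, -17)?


Area = |x1(y2-y3) + x2(y3-y1) + x3(y1-y2)| / 2
= |6*(-3--17) + 3*(-17-20) + 7*(20--3)| / 2
= 67

67


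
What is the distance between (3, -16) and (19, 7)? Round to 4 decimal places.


d = sqrt((19-3)^2 + (7--16)^2) = 28.0179

28.0179


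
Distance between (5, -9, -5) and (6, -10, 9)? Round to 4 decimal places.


d = sqrt((6-5)^2 + (-10--9)^2 + (9--5)^2) = 14.0712

14.0712


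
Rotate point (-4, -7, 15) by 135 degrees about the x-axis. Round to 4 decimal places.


x' = -4
y' = -7*cos(135) - 15*sin(135) = -5.6569
z' = -7*sin(135) + 15*cos(135) = -15.5563

(-4, -5.6569, -15.5563)


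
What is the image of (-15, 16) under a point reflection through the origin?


Reflection through origin: (x, y) -> (-x, -y)
(-15, 16) -> (15, -16)

(15, -16)


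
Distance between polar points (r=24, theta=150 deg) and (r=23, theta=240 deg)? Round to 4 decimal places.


d = sqrt(r1^2 + r2^2 - 2*r1*r2*cos(t2-t1))
d = sqrt(24^2 + 23^2 - 2*24*23*cos(240-150)) = 33.2415

33.2415


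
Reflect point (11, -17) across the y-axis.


Reflection across y-axis: (x, y) -> (-x, y)
(11, -17) -> (-11, -17)

(-11, -17)


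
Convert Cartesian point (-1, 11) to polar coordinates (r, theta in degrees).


r = sqrt((-1)^2 + 11^2) = 11.0454
theta = atan2(11, -1) = 95.1944 degrees

r = 11.0454, theta = 95.1944 degrees


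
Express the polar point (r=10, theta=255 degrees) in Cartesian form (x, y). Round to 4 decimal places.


x = 10 * cos(255) = -2.5882
y = 10 * sin(255) = -9.6593

(-2.5882, -9.6593)


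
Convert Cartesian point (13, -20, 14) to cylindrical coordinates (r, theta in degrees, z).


r = sqrt(13^2 + (-20)^2) = 23.8537
theta = atan2(-20, 13) = 303.0239 deg
z = 14

r = 23.8537, theta = 303.0239 deg, z = 14


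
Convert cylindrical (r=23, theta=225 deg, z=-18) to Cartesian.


x = 23 * cos(225) = -16.2635
y = 23 * sin(225) = -16.2635
z = -18

(-16.2635, -16.2635, -18)


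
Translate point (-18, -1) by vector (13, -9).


Translation: (x+dx, y+dy) = (-18+13, -1+-9) = (-5, -10)

(-5, -10)


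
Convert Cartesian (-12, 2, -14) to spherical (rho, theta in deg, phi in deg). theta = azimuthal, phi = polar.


rho = sqrt((-12)^2 + 2^2 + (-14)^2) = 18.5472
theta = atan2(2, -12) = 170.5377 deg
phi = acos(-14/18.5472) = 139.0105 deg

rho = 18.5472, theta = 170.5377 deg, phi = 139.0105 deg


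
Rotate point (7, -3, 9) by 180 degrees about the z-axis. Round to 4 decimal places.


x' = 7*cos(180) - -3*sin(180) = -7
y' = 7*sin(180) + -3*cos(180) = 3
z' = 9

(-7, 3, 9)


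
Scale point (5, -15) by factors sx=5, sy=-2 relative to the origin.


Scaling: (x*sx, y*sy) = (5*5, -15*-2) = (25, 30)

(25, 30)


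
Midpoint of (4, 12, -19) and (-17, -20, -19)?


Midpoint = ((4+-17)/2, (12+-20)/2, (-19+-19)/2) = (-6.5, -4, -19)

(-6.5, -4, -19)


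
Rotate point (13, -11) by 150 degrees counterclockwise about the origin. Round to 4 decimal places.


x' = 13*cos(150) - -11*sin(150) = -5.7583
y' = 13*sin(150) + -11*cos(150) = 16.0263

(-5.7583, 16.0263)


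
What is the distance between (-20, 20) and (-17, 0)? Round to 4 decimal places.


d = sqrt((-17--20)^2 + (0-20)^2) = 20.2237

20.2237


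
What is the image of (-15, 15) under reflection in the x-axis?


Reflection across x-axis: (x, y) -> (x, -y)
(-15, 15) -> (-15, -15)

(-15, -15)


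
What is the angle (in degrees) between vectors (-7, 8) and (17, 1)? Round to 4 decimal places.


dot = -7*17 + 8*1 = -111
|u| = 10.6301, |v| = 17.0294
cos(angle) = -0.6132
angle = 127.8195 degrees

127.8195 degrees


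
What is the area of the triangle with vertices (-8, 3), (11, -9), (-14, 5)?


Area = |x1(y2-y3) + x2(y3-y1) + x3(y1-y2)| / 2
= |-8*(-9-5) + 11*(5-3) + -14*(3--9)| / 2
= 17

17


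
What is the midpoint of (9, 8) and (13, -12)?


Midpoint = ((9+13)/2, (8+-12)/2) = (11, -2)

(11, -2)


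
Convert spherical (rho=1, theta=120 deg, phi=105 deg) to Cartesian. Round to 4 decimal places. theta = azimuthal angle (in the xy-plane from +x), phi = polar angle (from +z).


x = 1 * sin(105) * cos(120) = -0.483
y = 1 * sin(105) * sin(120) = 0.8365
z = 1 * cos(105) = -0.2588

(-0.483, 0.8365, -0.2588)


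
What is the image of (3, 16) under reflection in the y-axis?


Reflection across y-axis: (x, y) -> (-x, y)
(3, 16) -> (-3, 16)

(-3, 16)


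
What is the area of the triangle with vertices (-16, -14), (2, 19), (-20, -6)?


Area = |x1(y2-y3) + x2(y3-y1) + x3(y1-y2)| / 2
= |-16*(19--6) + 2*(-6--14) + -20*(-14-19)| / 2
= 138

138


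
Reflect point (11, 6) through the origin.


Reflection through origin: (x, y) -> (-x, -y)
(11, 6) -> (-11, -6)

(-11, -6)


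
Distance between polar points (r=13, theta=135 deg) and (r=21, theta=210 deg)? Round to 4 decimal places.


d = sqrt(r1^2 + r2^2 - 2*r1*r2*cos(t2-t1))
d = sqrt(13^2 + 21^2 - 2*13*21*cos(210-135)) = 21.6491

21.6491


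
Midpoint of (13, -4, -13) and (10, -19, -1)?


Midpoint = ((13+10)/2, (-4+-19)/2, (-13+-1)/2) = (11.5, -11.5, -7)

(11.5, -11.5, -7)


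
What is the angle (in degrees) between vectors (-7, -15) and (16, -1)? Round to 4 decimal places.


dot = -7*16 + -15*-1 = -97
|u| = 16.5529, |v| = 16.0312
cos(angle) = -0.3655
angle = 111.4406 degrees

111.4406 degrees


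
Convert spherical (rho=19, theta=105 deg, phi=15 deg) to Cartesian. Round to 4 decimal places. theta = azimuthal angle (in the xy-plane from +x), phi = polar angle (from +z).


x = 19 * sin(15) * cos(105) = -1.2728
y = 19 * sin(15) * sin(105) = 4.75
z = 19 * cos(15) = 18.3526

(-1.2728, 4.75, 18.3526)


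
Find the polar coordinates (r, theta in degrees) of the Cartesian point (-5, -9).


r = sqrt((-5)^2 + (-9)^2) = 10.2956
theta = atan2(-9, -5) = 240.9454 degrees

r = 10.2956, theta = 240.9454 degrees


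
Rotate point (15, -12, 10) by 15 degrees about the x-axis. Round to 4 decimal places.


x' = 15
y' = -12*cos(15) - 10*sin(15) = -14.1793
z' = -12*sin(15) + 10*cos(15) = 6.5534

(15, -14.1793, 6.5534)


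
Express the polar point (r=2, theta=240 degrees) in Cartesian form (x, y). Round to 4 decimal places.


x = 2 * cos(240) = -1
y = 2 * sin(240) = -1.7321

(-1, -1.7321)


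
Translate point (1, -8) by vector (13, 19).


Translation: (x+dx, y+dy) = (1+13, -8+19) = (14, 11)

(14, 11)


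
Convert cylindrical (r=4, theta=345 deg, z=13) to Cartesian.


x = 4 * cos(345) = 3.8637
y = 4 * sin(345) = -1.0353
z = 13

(3.8637, -1.0353, 13)


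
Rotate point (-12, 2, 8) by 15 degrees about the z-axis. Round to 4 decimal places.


x' = -12*cos(15) - 2*sin(15) = -12.1087
y' = -12*sin(15) + 2*cos(15) = -1.174
z' = 8

(-12.1087, -1.174, 8)


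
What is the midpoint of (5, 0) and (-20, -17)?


Midpoint = ((5+-20)/2, (0+-17)/2) = (-7.5, -8.5)

(-7.5, -8.5)


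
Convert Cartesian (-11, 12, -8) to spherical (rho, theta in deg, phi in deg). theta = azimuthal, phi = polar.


rho = sqrt((-11)^2 + 12^2 + (-8)^2) = 18.1384
theta = atan2(12, -11) = 132.5104 deg
phi = acos(-8/18.1384) = 116.1712 deg

rho = 18.1384, theta = 132.5104 deg, phi = 116.1712 deg


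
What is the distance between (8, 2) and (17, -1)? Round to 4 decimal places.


d = sqrt((17-8)^2 + (-1-2)^2) = 9.4868

9.4868


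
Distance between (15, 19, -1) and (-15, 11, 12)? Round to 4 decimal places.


d = sqrt((-15-15)^2 + (11-19)^2 + (12--1)^2) = 33.6601

33.6601


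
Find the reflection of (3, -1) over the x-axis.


Reflection across x-axis: (x, y) -> (x, -y)
(3, -1) -> (3, 1)

(3, 1)


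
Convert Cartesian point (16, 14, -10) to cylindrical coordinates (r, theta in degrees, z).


r = sqrt(16^2 + 14^2) = 21.2603
theta = atan2(14, 16) = 41.1859 deg
z = -10

r = 21.2603, theta = 41.1859 deg, z = -10


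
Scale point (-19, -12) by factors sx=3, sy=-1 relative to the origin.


Scaling: (x*sx, y*sy) = (-19*3, -12*-1) = (-57, 12)

(-57, 12)


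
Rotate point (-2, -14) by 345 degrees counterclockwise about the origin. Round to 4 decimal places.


x' = -2*cos(345) - -14*sin(345) = -5.5553
y' = -2*sin(345) + -14*cos(345) = -13.0053

(-5.5553, -13.0053)


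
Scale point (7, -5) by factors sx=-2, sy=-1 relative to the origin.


Scaling: (x*sx, y*sy) = (7*-2, -5*-1) = (-14, 5)

(-14, 5)


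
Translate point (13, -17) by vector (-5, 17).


Translation: (x+dx, y+dy) = (13+-5, -17+17) = (8, 0)

(8, 0)


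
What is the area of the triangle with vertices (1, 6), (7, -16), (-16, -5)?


Area = |x1(y2-y3) + x2(y3-y1) + x3(y1-y2)| / 2
= |1*(-16--5) + 7*(-5-6) + -16*(6--16)| / 2
= 220

220


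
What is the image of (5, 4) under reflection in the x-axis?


Reflection across x-axis: (x, y) -> (x, -y)
(5, 4) -> (5, -4)

(5, -4)


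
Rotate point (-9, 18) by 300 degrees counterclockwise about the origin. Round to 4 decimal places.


x' = -9*cos(300) - 18*sin(300) = 11.0885
y' = -9*sin(300) + 18*cos(300) = 16.7942

(11.0885, 16.7942)


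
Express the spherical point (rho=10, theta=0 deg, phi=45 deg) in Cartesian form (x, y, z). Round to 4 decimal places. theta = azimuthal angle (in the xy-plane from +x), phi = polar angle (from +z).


x = 10 * sin(45) * cos(0) = 7.0711
y = 10 * sin(45) * sin(0) = 0
z = 10 * cos(45) = 7.0711

(7.0711, 0, 7.0711)


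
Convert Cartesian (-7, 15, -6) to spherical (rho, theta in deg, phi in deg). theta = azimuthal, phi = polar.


rho = sqrt((-7)^2 + 15^2 + (-6)^2) = 17.6068
theta = atan2(15, -7) = 115.0169 deg
phi = acos(-6/17.6068) = 109.9242 deg

rho = 17.6068, theta = 115.0169 deg, phi = 109.9242 deg


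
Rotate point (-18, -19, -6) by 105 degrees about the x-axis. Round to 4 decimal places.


x' = -18
y' = -19*cos(105) - -6*sin(105) = 10.7131
z' = -19*sin(105) + -6*cos(105) = -16.7997

(-18, 10.7131, -16.7997)


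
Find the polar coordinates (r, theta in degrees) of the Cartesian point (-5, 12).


r = sqrt((-5)^2 + 12^2) = 13
theta = atan2(12, -5) = 112.6199 degrees

r = 13, theta = 112.6199 degrees


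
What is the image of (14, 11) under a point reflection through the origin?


Reflection through origin: (x, y) -> (-x, -y)
(14, 11) -> (-14, -11)

(-14, -11)


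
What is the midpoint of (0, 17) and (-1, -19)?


Midpoint = ((0+-1)/2, (17+-19)/2) = (-0.5, -1)

(-0.5, -1)


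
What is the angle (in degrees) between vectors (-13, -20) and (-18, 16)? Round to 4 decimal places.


dot = -13*-18 + -20*16 = -86
|u| = 23.8537, |v| = 24.0832
cos(angle) = -0.1497
angle = 98.6097 degrees

98.6097 degrees


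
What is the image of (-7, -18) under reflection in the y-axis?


Reflection across y-axis: (x, y) -> (-x, y)
(-7, -18) -> (7, -18)

(7, -18)


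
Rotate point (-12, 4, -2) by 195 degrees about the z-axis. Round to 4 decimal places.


x' = -12*cos(195) - 4*sin(195) = 12.6264
y' = -12*sin(195) + 4*cos(195) = -0.7579
z' = -2

(12.6264, -0.7579, -2)


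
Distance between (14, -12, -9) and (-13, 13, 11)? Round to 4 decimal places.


d = sqrt((-13-14)^2 + (13--12)^2 + (11--9)^2) = 41.8808

41.8808


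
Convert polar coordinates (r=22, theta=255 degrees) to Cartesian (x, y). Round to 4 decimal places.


x = 22 * cos(255) = -5.694
y = 22 * sin(255) = -21.2504

(-5.694, -21.2504)


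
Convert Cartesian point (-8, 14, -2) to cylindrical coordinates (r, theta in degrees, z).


r = sqrt((-8)^2 + 14^2) = 16.1245
theta = atan2(14, -8) = 119.7449 deg
z = -2

r = 16.1245, theta = 119.7449 deg, z = -2


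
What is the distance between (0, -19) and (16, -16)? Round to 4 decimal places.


d = sqrt((16-0)^2 + (-16--19)^2) = 16.2788

16.2788


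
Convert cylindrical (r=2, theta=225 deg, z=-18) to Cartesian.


x = 2 * cos(225) = -1.4142
y = 2 * sin(225) = -1.4142
z = -18

(-1.4142, -1.4142, -18)


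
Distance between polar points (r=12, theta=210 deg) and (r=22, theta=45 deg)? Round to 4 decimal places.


d = sqrt(r1^2 + r2^2 - 2*r1*r2*cos(t2-t1))
d = sqrt(12^2 + 22^2 - 2*12*22*cos(45-210)) = 33.7344

33.7344


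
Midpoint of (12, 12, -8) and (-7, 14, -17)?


Midpoint = ((12+-7)/2, (12+14)/2, (-8+-17)/2) = (2.5, 13, -12.5)

(2.5, 13, -12.5)


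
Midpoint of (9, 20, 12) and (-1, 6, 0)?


Midpoint = ((9+-1)/2, (20+6)/2, (12+0)/2) = (4, 13, 6)

(4, 13, 6)


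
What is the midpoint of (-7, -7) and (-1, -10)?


Midpoint = ((-7+-1)/2, (-7+-10)/2) = (-4, -8.5)

(-4, -8.5)


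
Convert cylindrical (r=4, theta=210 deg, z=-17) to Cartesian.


x = 4 * cos(210) = -3.4641
y = 4 * sin(210) = -2
z = -17

(-3.4641, -2, -17)


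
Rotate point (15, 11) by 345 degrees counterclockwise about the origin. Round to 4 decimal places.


x' = 15*cos(345) - 11*sin(345) = 17.3359
y' = 15*sin(345) + 11*cos(345) = 6.7429

(17.3359, 6.7429)


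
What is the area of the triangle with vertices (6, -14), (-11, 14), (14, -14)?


Area = |x1(y2-y3) + x2(y3-y1) + x3(y1-y2)| / 2
= |6*(14--14) + -11*(-14--14) + 14*(-14-14)| / 2
= 112

112


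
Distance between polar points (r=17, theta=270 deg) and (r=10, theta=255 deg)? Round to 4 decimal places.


d = sqrt(r1^2 + r2^2 - 2*r1*r2*cos(t2-t1))
d = sqrt(17^2 + 10^2 - 2*17*10*cos(255-270)) = 7.7837

7.7837


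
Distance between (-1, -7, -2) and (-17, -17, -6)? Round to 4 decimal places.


d = sqrt((-17--1)^2 + (-17--7)^2 + (-6--2)^2) = 19.2873

19.2873


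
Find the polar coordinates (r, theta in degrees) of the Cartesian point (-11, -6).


r = sqrt((-11)^2 + (-6)^2) = 12.53
theta = atan2(-6, -11) = 208.6105 degrees

r = 12.53, theta = 208.6105 degrees


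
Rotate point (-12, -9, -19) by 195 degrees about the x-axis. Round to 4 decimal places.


x' = -12
y' = -9*cos(195) - -19*sin(195) = 3.7758
z' = -9*sin(195) + -19*cos(195) = 20.682

(-12, 3.7758, 20.682)


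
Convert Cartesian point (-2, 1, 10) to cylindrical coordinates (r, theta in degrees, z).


r = sqrt((-2)^2 + 1^2) = 2.2361
theta = atan2(1, -2) = 153.4349 deg
z = 10

r = 2.2361, theta = 153.4349 deg, z = 10


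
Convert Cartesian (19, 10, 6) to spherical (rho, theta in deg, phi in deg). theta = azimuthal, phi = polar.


rho = sqrt(19^2 + 10^2 + 6^2) = 22.2935
theta = atan2(10, 19) = 27.7585 deg
phi = acos(6/22.2935) = 74.3871 deg

rho = 22.2935, theta = 27.7585 deg, phi = 74.3871 deg


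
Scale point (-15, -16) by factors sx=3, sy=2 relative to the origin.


Scaling: (x*sx, y*sy) = (-15*3, -16*2) = (-45, -32)

(-45, -32)


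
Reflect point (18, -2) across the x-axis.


Reflection across x-axis: (x, y) -> (x, -y)
(18, -2) -> (18, 2)

(18, 2)


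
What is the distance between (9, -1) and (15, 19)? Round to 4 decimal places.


d = sqrt((15-9)^2 + (19--1)^2) = 20.8806

20.8806


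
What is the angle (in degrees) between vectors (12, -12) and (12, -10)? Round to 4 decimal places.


dot = 12*12 + -12*-10 = 264
|u| = 16.9706, |v| = 15.6205
cos(angle) = 0.9959
angle = 5.1944 degrees

5.1944 degrees


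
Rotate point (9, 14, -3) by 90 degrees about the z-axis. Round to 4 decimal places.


x' = 9*cos(90) - 14*sin(90) = -14
y' = 9*sin(90) + 14*cos(90) = 9
z' = -3

(-14, 9, -3)


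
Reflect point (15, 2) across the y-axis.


Reflection across y-axis: (x, y) -> (-x, y)
(15, 2) -> (-15, 2)

(-15, 2)


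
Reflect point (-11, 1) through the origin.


Reflection through origin: (x, y) -> (-x, -y)
(-11, 1) -> (11, -1)

(11, -1)


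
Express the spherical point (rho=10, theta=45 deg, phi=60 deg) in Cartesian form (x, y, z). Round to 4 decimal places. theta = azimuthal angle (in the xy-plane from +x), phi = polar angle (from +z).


x = 10 * sin(60) * cos(45) = 6.1237
y = 10 * sin(60) * sin(45) = 6.1237
z = 10 * cos(60) = 5

(6.1237, 6.1237, 5)


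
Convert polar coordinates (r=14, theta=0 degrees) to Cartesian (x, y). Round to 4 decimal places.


x = 14 * cos(0) = 14
y = 14 * sin(0) = 0

(14, 0)


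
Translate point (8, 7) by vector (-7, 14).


Translation: (x+dx, y+dy) = (8+-7, 7+14) = (1, 21)

(1, 21)


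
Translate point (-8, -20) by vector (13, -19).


Translation: (x+dx, y+dy) = (-8+13, -20+-19) = (5, -39)

(5, -39)


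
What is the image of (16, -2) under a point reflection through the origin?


Reflection through origin: (x, y) -> (-x, -y)
(16, -2) -> (-16, 2)

(-16, 2)


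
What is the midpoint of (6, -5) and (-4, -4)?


Midpoint = ((6+-4)/2, (-5+-4)/2) = (1, -4.5)

(1, -4.5)


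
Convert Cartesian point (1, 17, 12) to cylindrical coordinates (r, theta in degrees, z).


r = sqrt(1^2 + 17^2) = 17.0294
theta = atan2(17, 1) = 86.6335 deg
z = 12

r = 17.0294, theta = 86.6335 deg, z = 12


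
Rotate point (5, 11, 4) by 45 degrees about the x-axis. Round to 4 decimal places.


x' = 5
y' = 11*cos(45) - 4*sin(45) = 4.9497
z' = 11*sin(45) + 4*cos(45) = 10.6066

(5, 4.9497, 10.6066)


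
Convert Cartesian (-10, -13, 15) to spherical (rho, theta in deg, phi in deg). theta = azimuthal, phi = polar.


rho = sqrt((-10)^2 + (-13)^2 + 15^2) = 22.2261
theta = atan2(-13, -10) = 232.4314 deg
phi = acos(15/22.2261) = 47.555 deg

rho = 22.2261, theta = 232.4314 deg, phi = 47.555 deg


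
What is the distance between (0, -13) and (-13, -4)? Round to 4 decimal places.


d = sqrt((-13-0)^2 + (-4--13)^2) = 15.8114

15.8114


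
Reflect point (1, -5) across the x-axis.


Reflection across x-axis: (x, y) -> (x, -y)
(1, -5) -> (1, 5)

(1, 5)


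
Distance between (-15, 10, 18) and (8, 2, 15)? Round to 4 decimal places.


d = sqrt((8--15)^2 + (2-10)^2 + (15-18)^2) = 24.5357

24.5357


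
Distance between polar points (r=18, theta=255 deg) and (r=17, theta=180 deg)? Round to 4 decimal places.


d = sqrt(r1^2 + r2^2 - 2*r1*r2*cos(t2-t1))
d = sqrt(18^2 + 17^2 - 2*18*17*cos(180-255)) = 21.3214

21.3214


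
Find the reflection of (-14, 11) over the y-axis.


Reflection across y-axis: (x, y) -> (-x, y)
(-14, 11) -> (14, 11)

(14, 11)


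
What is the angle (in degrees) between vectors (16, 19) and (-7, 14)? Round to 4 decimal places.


dot = 16*-7 + 19*14 = 154
|u| = 24.8395, |v| = 15.6525
cos(angle) = 0.3961
angle = 66.666 degrees

66.666 degrees


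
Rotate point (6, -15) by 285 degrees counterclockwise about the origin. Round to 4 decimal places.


x' = 6*cos(285) - -15*sin(285) = -12.936
y' = 6*sin(285) + -15*cos(285) = -9.6778

(-12.936, -9.6778)


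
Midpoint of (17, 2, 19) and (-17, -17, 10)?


Midpoint = ((17+-17)/2, (2+-17)/2, (19+10)/2) = (0, -7.5, 14.5)

(0, -7.5, 14.5)


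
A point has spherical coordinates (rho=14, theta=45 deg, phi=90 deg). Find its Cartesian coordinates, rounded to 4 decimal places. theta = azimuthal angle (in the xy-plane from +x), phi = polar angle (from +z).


x = 14 * sin(90) * cos(45) = 9.8995
y = 14 * sin(90) * sin(45) = 9.8995
z = 14 * cos(90) = 0

(9.8995, 9.8995, 0)


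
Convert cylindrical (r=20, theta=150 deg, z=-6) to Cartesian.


x = 20 * cos(150) = -17.3205
y = 20 * sin(150) = 10
z = -6

(-17.3205, 10, -6)


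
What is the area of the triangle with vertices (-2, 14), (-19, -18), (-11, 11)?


Area = |x1(y2-y3) + x2(y3-y1) + x3(y1-y2)| / 2
= |-2*(-18-11) + -19*(11-14) + -11*(14--18)| / 2
= 118.5

118.5


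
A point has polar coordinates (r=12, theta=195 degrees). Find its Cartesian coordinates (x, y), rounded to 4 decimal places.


x = 12 * cos(195) = -11.5911
y = 12 * sin(195) = -3.1058

(-11.5911, -3.1058)


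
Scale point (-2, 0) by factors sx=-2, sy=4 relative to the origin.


Scaling: (x*sx, y*sy) = (-2*-2, 0*4) = (4, 0)

(4, 0)


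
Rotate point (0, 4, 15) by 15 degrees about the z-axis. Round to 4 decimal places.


x' = 0*cos(15) - 4*sin(15) = -1.0353
y' = 0*sin(15) + 4*cos(15) = 3.8637
z' = 15

(-1.0353, 3.8637, 15)


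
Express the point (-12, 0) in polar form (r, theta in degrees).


r = sqrt((-12)^2 + 0^2) = 12
theta = atan2(0, -12) = 180 degrees

r = 12, theta = 180 degrees


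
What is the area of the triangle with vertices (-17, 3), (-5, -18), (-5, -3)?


Area = |x1(y2-y3) + x2(y3-y1) + x3(y1-y2)| / 2
= |-17*(-18--3) + -5*(-3-3) + -5*(3--18)| / 2
= 90

90


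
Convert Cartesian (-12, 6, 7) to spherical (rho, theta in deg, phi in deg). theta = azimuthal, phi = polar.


rho = sqrt((-12)^2 + 6^2 + 7^2) = 15.1327
theta = atan2(6, -12) = 153.4349 deg
phi = acos(7/15.1327) = 62.4467 deg

rho = 15.1327, theta = 153.4349 deg, phi = 62.4467 deg


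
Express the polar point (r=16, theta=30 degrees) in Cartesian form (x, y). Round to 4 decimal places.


x = 16 * cos(30) = 13.8564
y = 16 * sin(30) = 8

(13.8564, 8)
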